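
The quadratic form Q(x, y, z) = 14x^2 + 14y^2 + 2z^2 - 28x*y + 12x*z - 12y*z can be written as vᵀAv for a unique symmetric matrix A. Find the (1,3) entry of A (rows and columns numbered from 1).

The coefficient of x·z in Q is 12. For a symmetric A this equals A[1,3] + A[3,1] = 2·A[1,3].
So A[1,3] = 12/2 = 6.

6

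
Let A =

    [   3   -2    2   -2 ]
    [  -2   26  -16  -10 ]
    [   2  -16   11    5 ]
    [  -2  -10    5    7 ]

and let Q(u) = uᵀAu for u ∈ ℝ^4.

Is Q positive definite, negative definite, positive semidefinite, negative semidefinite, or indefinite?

positive definite

Applying the same elementary operations to the rows and columns of A produces a congruent diagonal matrix with entries 3, 74/3, 35/37, 2/7.
So there are 4 positive pivots.
Hence Q is positive definite.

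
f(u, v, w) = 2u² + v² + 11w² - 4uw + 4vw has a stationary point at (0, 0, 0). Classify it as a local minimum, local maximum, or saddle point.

The Hessian at the origin is H = [[4, 0, -4], [0, 2, 4], [-4, 4, 22]].
Congruent diagonalization of H (simultaneous row and column reduction) yields pivots 4, 2, 10.
So there are 3 positive pivots.
H is positive definite, so the origin is a strict local minimum.

local minimum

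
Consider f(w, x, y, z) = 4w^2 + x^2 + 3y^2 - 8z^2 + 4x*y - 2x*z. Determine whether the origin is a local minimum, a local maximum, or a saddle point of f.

saddle point

The Hessian at the origin is H = [[8, 0, 0, 0], [0, 2, 4, -2], [0, 4, 6, 0], [0, -2, 0, -16]].
Congruent diagonalization of H (simultaneous row and column reduction) yields pivots 8, 2, -2, -10.
So there are 2 positive, 2 negative pivots.
H is indefinite, so the origin is a saddle point.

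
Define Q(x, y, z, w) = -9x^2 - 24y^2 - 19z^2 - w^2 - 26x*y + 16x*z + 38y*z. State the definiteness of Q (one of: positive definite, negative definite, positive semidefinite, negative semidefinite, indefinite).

The symmetric matrix is A = [[-9, -13, 8, 0], [-13, -24, 19, 0], [8, 19, -19, 0], [0, 0, 0, -1]].
Row-reducing A symmetrically gives the diagonal entries -9, -47/9, -60/47, -1.
Counting signs: 4 negative.
Hence Q is negative definite.

negative definite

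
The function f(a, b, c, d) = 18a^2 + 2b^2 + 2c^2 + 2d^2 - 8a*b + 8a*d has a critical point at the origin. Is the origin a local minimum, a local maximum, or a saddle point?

The Hessian at the origin is H = [[36, -8, 0, 8], [-8, 4, 0, 0], [0, 0, 4, 0], [8, 0, 0, 4]].
Symmetric row and column elimination reduces H to a congruent diagonal form with pivots 36, 20/9, 4, 4/5.
That gives 4 positive pivots.
H is positive definite, so the origin is a strict local minimum.

local minimum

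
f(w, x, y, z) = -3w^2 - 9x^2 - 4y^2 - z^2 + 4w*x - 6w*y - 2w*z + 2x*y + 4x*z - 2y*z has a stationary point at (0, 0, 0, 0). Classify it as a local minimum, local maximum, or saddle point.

local maximum

The Hessian at the origin is H = [[-6, 4, -6, -2], [4, -18, 2, 4], [-6, 2, -8, -2], [-2, 4, -2, -2]].
Row-reducing H symmetrically gives the diagonal entries -6, -46/3, -40/23, -4/5.
That gives 4 negative pivots.
H is negative definite, so the origin is a strict local maximum.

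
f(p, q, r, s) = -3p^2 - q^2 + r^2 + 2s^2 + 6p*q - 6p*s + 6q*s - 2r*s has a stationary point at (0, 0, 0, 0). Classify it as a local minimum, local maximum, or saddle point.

The Hessian at the origin is H = [[-6, 6, 0, -6], [6, -2, 0, 6], [0, 0, 2, -2], [-6, 6, -2, 4]].
Row-reducing H symmetrically gives the diagonal entries -6, 4, 2, 8.
So there are 3 positive, 1 negative pivots.
H is indefinite, so the origin is a saddle point.

saddle point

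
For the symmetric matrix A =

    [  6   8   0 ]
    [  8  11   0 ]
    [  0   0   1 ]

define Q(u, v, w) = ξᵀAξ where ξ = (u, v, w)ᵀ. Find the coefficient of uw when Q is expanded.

0

The coefficient of uw is A[1,3] + A[3,1] = 2·0 = 0.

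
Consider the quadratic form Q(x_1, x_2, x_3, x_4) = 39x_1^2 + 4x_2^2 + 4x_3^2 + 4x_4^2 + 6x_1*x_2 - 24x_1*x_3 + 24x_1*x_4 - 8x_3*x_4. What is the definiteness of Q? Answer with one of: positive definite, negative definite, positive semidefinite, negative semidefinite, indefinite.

positive semidefinite

The associated matrix is A = [[39, 3, -12, 12], [3, 4, 0, 0], [-12, 0, 4, -4], [12, 0, -4, 4]].
Symmetric row and column elimination reduces A to a congruent diagonal form with pivots 39, 49/13, 4/49, 0.
Counting signs: 3 positive, 1 zero.
Hence Q is positive semidefinite.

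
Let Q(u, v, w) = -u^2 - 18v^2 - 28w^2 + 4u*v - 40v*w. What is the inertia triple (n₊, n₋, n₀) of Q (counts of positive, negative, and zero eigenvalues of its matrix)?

Write A = [[-1, 2, 0], [2, -18, -20], [0, -20, -28]].
Congruent diagonalization of A (simultaneous row and column reduction) yields pivots -1, -14, 4/7.
So there are 1 positive, 2 negative pivots.

(1, 2, 0)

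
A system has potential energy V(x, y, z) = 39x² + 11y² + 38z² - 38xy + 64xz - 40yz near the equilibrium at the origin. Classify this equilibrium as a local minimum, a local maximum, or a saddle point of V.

The Hessian at the origin is H = [[78, -38, 64], [-38, 22, -40], [64, -40, 76]].
An LDLᵀ factorisation of H has diagonal entries 78, 136/39, 20/17.
So there are 3 positive pivots.
H is positive definite, so the origin is a strict local minimum.

local minimum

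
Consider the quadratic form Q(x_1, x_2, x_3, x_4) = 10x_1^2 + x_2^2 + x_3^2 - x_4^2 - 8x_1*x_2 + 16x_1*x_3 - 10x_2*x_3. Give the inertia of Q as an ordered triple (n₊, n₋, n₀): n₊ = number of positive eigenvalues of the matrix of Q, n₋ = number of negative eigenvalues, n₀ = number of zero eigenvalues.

(1, 2, 1)

The associated matrix is A = [[10, -4, 8, 0], [-4, 1, -5, 0], [8, -5, 1, 0], [0, 0, 0, -1]].
Row-reducing A symmetrically gives the diagonal entries 10, -3/5, 0, -1.
So there are 1 positive, 2 negative, 1 zero pivots.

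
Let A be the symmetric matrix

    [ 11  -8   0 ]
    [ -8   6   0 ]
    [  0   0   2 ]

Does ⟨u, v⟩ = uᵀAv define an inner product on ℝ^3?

Leading principal minors: Δ_1 = 11, Δ_2 = 2, Δ_3 = 4.
All leading principal minors are positive, so by Sylvester's criterion Q is positive definite.
⟨·,·⟩ is an inner product exactly when A is positive definite.

yes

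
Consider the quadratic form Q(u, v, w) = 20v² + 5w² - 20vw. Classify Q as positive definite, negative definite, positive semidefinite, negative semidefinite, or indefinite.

positive semidefinite

The symmetric matrix is A = [[0, 0, 0], [0, 20, -10], [0, -10, 5]].
Row-reducing A symmetrically gives the diagonal entries 0, 20, 0.
Counting signs: 1 positive, 2 zero.
Hence Q is positive semidefinite.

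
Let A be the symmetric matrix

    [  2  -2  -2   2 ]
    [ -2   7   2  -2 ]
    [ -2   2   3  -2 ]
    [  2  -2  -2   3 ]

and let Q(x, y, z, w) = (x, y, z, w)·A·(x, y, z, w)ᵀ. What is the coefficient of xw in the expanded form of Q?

The coefficient of xw is A[1,4] + A[4,1] = 2·2 = 4.

4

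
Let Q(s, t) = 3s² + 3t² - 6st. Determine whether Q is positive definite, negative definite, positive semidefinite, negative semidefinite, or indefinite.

The symmetric matrix of Q is [[3, -3], [-3, 3]].
For the 2×2 matrix [[3, -3], [-3, 3]]: det = 3·3 − (-3)² = 0, trace = 6.
det = 0 so one eigenvalue is zero; the form is semidefinite with the sign of the trace.

positive semidefinite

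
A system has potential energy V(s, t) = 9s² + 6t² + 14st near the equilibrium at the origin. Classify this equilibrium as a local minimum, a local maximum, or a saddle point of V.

The Hessian at the origin is H = [[18, 14], [14, 12]].
det H = 18·12 − (14)² = 20 > 0 and H[1,1] = 18 > 0, so H is positive definite.
Therefore the origin is a local minimum.

local minimum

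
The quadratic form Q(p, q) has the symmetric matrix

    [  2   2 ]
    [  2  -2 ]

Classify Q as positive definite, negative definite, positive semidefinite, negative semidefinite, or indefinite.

indefinite

For the 2×2 matrix [[2, 2], [2, -2]]: det = 2·-2 − (2)² = -8, trace = 0.
det < 0 so the eigenvalues have opposite signs; the form is indefinite.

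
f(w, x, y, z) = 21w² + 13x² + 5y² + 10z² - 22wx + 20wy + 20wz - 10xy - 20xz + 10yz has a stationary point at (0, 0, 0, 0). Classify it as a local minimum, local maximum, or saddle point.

The Hessian at the origin is H = [[42, -22, 20, 20], [-22, 26, -10, -20], [20, -10, 10, 10], [20, -20, 10, 20]].
Symmetric row and column elimination reduces H to a congruent diagonal form with pivots 42, 304/21, 35/76, 20/7.
That gives 4 positive pivots.
H is positive definite, so the origin is a strict local minimum.

local minimum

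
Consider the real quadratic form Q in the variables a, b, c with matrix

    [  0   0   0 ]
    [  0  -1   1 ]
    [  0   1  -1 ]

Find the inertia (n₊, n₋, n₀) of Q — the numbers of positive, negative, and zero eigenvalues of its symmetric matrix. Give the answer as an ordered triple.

(0, 1, 2)

Symmetric row and column elimination reduces A to a congruent diagonal form with pivots 0, -1, 0.
Counting signs: 1 negative, 2 zero.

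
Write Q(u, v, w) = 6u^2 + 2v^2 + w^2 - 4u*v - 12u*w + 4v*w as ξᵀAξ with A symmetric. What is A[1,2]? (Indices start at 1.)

The coefficient of u·v in Q is -4. For a symmetric A this equals A[1,2] + A[2,1] = 2·A[1,2].
So A[1,2] = -4/2 = -2.

-2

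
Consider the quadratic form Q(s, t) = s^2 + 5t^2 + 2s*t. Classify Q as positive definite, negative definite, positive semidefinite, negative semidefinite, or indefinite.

The symmetric matrix of Q is [[1, 1], [1, 5]].
For the 2×2 matrix [[1, 1], [1, 5]]: det = 1·5 − (1)² = 4, trace = 6.
det > 0 so both eigenvalues share the sign of the trace; trace = 6 > 0 ⇒ both positive.

positive definite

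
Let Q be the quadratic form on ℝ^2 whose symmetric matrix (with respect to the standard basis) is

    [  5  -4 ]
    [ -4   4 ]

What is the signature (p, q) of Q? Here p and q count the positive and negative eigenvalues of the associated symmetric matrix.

Symmetric row and column elimination reduces A to a congruent diagonal form with pivots 5, 4/5.
Counting signs: 2 positive.

(2, 0)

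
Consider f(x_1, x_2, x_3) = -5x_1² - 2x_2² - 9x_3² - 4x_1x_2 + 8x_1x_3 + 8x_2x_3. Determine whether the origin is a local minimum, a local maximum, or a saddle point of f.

The Hessian at the origin is H = [[-10, -4, 8], [-4, -4, 8], [8, 8, -18]].
Row-reducing H symmetrically gives the diagonal entries -10, -12/5, -2.
Counting signs: 3 negative.
H is negative definite, so the origin is a strict local maximum.

local maximum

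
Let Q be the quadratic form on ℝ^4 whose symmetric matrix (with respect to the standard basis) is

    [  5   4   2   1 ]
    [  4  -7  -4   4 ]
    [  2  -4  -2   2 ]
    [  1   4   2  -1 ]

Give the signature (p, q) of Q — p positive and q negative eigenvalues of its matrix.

Symmetric row and column elimination reduces A to a congruent diagonal form with pivots 5, -51/5, 14/51, -2/7.
So there are 2 positive, 2 negative pivots.

(2, 2)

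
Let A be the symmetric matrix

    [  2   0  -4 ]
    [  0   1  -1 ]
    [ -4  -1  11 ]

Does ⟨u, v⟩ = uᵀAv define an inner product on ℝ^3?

yes

Leading principal minors: Δ_1 = 2, Δ_2 = 2, Δ_3 = 4.
All leading principal minors are positive, so by Sylvester's criterion Q is positive definite.
⟨·,·⟩ is an inner product exactly when A is positive definite.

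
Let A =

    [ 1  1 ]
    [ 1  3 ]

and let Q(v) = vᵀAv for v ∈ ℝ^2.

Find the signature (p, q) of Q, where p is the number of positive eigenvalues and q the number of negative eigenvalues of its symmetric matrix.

(2, 0)

An LDLᵀ factorisation of A has diagonal entries 1, 2.
Counting signs: 2 positive.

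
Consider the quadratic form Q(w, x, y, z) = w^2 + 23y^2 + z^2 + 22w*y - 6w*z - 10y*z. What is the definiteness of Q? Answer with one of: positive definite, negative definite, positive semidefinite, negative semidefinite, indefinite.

The symmetric matrix is A = [[1, 0, 11, -3], [0, 0, 0, 0], [11, 0, 23, -5], [-3, 0, -5, 1]].
Applying the same elementary operations to the rows and columns of A produces a congruent diagonal matrix with entries 1, 0, -98, 0.
That gives 1 positive, 1 negative, 2 zero pivots.
Hence Q is indefinite.

indefinite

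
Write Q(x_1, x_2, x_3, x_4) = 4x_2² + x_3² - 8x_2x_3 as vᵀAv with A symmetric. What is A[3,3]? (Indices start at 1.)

1

The coefficient of x_3² in Q is 1, and that is exactly A[3,3].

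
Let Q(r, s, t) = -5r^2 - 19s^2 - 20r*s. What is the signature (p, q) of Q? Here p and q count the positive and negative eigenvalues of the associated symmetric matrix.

(1, 1)

The symmetric matrix is A = [[-5, -10, 0], [-10, -19, 0], [0, 0, 0]].
Applying the same elementary operations to the rows and columns of A produces a congruent diagonal matrix with entries -5, 1, 0.
Counting signs: 1 positive, 1 negative, 1 zero.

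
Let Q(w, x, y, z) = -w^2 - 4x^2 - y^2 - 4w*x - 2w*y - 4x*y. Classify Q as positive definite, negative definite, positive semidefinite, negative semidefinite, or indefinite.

negative semidefinite

The symmetric matrix is A = [[-1, -2, -1, 0], [-2, -4, -2, 0], [-1, -2, -1, 0], [0, 0, 0, 0]].
Applying the same elementary operations to the rows and columns of A produces a congruent diagonal matrix with entries -1, 0, 0, 0.
That gives 1 negative, 3 zero pivots.
Hence Q is negative semidefinite.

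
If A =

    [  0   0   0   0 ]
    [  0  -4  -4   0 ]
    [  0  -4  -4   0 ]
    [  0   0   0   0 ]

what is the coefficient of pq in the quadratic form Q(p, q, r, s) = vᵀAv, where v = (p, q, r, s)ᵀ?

The coefficient of pq is A[1,2] + A[2,1] = 2·0 = 0.

0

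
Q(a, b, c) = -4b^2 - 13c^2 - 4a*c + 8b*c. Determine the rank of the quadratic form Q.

The symmetric matrix is A = [[0, 0, -2], [0, -4, 4], [-2, 4, -13]].
Row reduction of A gives 3 nonzero rows, so rank A = 3.

3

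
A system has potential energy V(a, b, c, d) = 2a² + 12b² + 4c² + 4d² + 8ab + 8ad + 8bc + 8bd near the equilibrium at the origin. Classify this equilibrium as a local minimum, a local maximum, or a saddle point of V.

saddle point

The Hessian at the origin is H = [[4, 8, 0, 8], [8, 24, 8, 8], [0, 8, 8, 0], [8, 8, 0, 8]].
H is indefinite, so the origin is a saddle point.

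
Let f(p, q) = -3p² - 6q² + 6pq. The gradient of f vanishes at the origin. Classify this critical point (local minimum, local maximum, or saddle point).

The Hessian at the origin is H = [[-6, 6], [6, -12]].
det H = -6·-12 − (6)² = 36 > 0 and H[1,1] = -6 < 0, so H is negative definite.
Therefore the origin is a local maximum.

local maximum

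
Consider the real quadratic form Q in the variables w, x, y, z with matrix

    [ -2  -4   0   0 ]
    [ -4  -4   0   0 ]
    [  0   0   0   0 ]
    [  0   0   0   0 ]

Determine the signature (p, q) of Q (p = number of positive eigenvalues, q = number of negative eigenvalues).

(1, 1)

Applying the same elementary operations to the rows and columns of A produces a congruent diagonal matrix with entries -2, 4, 0, 0.
So there are 1 positive, 1 negative, 2 zero pivots.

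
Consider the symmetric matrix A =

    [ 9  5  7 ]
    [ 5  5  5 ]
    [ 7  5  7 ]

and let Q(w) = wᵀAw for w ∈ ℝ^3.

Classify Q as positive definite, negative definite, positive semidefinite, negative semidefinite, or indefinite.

positive definite

Leading principal minors: Δ_1 = 9, Δ_2 = 20, Δ_3 = 20.
All leading principal minors are positive, so by Sylvester's criterion Q is positive definite.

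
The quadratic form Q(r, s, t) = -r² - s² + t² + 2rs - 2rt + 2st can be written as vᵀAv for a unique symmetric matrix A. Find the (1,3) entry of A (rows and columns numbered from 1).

-1

The coefficient of r·t in Q is -2. For a symmetric A this equals A[1,3] + A[3,1] = 2·A[1,3].
So A[1,3] = -2/2 = -1.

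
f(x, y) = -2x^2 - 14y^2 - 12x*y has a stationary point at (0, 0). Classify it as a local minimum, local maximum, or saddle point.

saddle point

The Hessian at the origin is H = [[-4, -12], [-12, -28]].
det H = -4·-28 − (-12)² = -32 < 0, so H is indefinite.
Therefore the origin is a saddle point.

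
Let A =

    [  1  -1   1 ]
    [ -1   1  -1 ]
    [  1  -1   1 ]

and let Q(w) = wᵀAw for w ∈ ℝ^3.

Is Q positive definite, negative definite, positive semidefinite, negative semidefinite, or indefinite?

positive semidefinite

Applying the same elementary operations to the rows and columns of A produces a congruent diagonal matrix with entries 1, 0, 0.
So there are 1 positive, 2 zero pivots.
Hence Q is positive semidefinite.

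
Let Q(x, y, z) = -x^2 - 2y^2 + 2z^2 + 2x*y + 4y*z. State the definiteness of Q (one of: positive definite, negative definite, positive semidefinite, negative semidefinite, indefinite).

The symmetric matrix is A = [[-1, 1, 0], [1, -2, 2], [0, 2, 2]].
Applying the same elementary operations to the rows and columns of A produces a congruent diagonal matrix with entries -1, -1, 6.
That gives 1 positive, 2 negative pivots.
Hence Q is indefinite.

indefinite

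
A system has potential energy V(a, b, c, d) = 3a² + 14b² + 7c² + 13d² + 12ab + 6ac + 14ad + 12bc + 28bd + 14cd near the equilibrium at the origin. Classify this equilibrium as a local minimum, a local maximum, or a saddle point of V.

saddle point

The Hessian at the origin is H = [[6, 12, 6, 14], [12, 28, 12, 28], [6, 12, 14, 14], [14, 28, 14, 26]].
Row-reducing H symmetrically gives the diagonal entries 6, 4, 8, -20/3.
So there are 3 positive, 1 negative pivots.
H is indefinite, so the origin is a saddle point.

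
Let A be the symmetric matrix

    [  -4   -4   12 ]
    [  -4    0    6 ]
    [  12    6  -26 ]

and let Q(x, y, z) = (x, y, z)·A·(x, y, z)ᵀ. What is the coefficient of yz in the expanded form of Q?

12

The coefficient of yz is A[2,3] + A[3,2] = 2·6 = 12.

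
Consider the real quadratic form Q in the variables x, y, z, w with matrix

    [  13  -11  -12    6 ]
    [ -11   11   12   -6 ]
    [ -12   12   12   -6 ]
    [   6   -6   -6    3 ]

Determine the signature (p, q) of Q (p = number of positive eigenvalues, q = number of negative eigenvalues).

(2, 1)

Congruent diagonalization of A (simultaneous row and column reduction) yields pivots 13, 22/13, -12/11, 0.
That gives 2 positive, 1 negative, 1 zero pivots.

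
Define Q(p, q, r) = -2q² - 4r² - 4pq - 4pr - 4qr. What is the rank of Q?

The symmetric matrix is A = [[0, -2, -2], [-2, -2, -2], [-2, -2, -4]].
Row reduction of A gives 3 nonzero rows, so rank A = 3.

3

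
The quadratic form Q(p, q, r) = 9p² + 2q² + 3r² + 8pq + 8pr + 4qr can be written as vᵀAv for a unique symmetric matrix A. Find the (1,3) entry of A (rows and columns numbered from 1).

The coefficient of p·r in Q is 8. For a symmetric A this equals A[1,3] + A[3,1] = 2·A[1,3].
So A[1,3] = 8/2 = 4.

4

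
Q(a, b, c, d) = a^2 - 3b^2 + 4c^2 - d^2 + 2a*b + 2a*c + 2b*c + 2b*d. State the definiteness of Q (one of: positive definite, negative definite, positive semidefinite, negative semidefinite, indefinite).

indefinite

The symmetric matrix is A = [[1, 1, 1, 0], [1, -3, 1, 1], [1, 1, 4, 0], [0, 1, 0, -1]].
Applying the same elementary operations to the rows and columns of A produces a congruent diagonal matrix with entries 1, -4, 3, -3/4.
Counting signs: 2 positive, 2 negative.
Hence Q is indefinite.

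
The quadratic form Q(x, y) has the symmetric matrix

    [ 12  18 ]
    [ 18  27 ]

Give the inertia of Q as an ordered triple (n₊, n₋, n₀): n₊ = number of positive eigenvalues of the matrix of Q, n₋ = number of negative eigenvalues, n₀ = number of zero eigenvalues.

(1, 0, 1)

Congruent diagonalization of A (simultaneous row and column reduction) yields pivots 12, 0.
That gives 1 positive, 1 zero pivots.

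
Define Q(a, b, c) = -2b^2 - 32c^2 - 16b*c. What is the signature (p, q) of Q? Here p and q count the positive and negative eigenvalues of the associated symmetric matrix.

(0, 1)

Write A = [[0, 0, 0], [0, -2, -8], [0, -8, -32]].
Applying the same elementary operations to the rows and columns of A produces a congruent diagonal matrix with entries 0, -2, 0.
Counting signs: 1 negative, 2 zero.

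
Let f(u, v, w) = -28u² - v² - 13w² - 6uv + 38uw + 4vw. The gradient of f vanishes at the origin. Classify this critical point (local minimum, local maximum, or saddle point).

local maximum

The Hessian at the origin is H = [[-56, -6, 38], [-6, -2, 4], [38, 4, -26]].
Applying the same elementary operations to the rows and columns of H produces a congruent diagonal matrix with entries -56, -19/14, -4/19.
So there are 3 negative pivots.
H is negative definite, so the origin is a strict local maximum.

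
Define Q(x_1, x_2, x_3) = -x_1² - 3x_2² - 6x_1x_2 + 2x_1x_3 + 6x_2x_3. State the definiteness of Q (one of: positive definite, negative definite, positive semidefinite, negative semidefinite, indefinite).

indefinite

The associated matrix is A = [[-1, -3, 1], [-3, -3, 3], [1, 3, 0]].
Symmetric row and column elimination reduces A to a congruent diagonal form with pivots -1, 6, 1.
That gives 2 positive, 1 negative pivots.
Hence Q is indefinite.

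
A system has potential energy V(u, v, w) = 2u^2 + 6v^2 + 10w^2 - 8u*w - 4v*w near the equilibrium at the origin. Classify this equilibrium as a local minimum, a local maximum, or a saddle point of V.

local minimum

The Hessian at the origin is H = [[4, 0, -8], [0, 12, -4], [-8, -4, 20]].
Applying the same elementary operations to the rows and columns of H produces a congruent diagonal matrix with entries 4, 12, 8/3.
That gives 3 positive pivots.
H is positive definite, so the origin is a strict local minimum.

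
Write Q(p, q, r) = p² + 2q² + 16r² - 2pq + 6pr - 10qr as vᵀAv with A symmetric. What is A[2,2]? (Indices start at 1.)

2

The coefficient of q² in Q is 2, and that is exactly A[2,2].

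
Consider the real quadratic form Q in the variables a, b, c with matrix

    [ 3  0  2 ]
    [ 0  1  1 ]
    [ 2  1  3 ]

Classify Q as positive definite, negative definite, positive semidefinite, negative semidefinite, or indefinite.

positive definite

Leading principal minors: Δ_1 = 3, Δ_2 = 3, Δ_3 = 2.
All leading principal minors are positive, so by Sylvester's criterion Q is positive definite.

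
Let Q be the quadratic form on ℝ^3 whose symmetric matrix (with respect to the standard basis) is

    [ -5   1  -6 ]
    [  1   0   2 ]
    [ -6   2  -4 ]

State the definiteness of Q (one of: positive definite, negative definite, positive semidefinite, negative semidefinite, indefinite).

Applying the same elementary operations to the rows and columns of A produces a congruent diagonal matrix with entries -5, 1/5, 0.
So there are 1 positive, 1 negative, 1 zero pivots.
Hence Q is indefinite.

indefinite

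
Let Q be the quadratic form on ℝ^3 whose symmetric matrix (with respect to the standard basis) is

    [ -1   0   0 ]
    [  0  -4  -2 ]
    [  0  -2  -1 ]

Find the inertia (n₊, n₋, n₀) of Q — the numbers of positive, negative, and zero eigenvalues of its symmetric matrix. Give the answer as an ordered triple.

(0, 2, 1)

Applying the same elementary operations to the rows and columns of A produces a congruent diagonal matrix with entries -1, -4, 0.
That gives 2 negative, 1 zero pivots.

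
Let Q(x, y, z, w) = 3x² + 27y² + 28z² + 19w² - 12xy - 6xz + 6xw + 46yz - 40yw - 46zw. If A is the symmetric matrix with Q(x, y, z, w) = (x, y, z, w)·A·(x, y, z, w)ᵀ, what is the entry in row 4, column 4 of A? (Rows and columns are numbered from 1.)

The coefficient of w² in Q is 19, and that is exactly A[4,4].

19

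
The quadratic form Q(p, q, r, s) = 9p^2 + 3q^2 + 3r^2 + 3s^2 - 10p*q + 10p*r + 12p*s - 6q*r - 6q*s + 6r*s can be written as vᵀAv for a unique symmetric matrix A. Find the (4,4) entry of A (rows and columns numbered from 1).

The coefficient of s^2 in Q is 3, and that is exactly A[4,4].

3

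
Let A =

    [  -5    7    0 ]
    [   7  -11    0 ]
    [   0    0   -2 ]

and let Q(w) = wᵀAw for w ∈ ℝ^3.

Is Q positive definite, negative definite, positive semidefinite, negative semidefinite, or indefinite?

An LDLᵀ factorisation of A has diagonal entries -5, -6/5, -2.
Counting signs: 3 negative.
Hence Q is negative definite.

negative definite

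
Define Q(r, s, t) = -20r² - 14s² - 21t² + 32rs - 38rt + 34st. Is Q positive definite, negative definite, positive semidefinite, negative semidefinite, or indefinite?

Write A = [[-20, 16, -19], [16, -14, 17], [-19, 17, -21]].
Symmetric row and column elimination reduces A to a congruent diagonal form with pivots -20, -6/5, -1/4.
That gives 3 negative pivots.
Hence Q is negative definite.

negative definite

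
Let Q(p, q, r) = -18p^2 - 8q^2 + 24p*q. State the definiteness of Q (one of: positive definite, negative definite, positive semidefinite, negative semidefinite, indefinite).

negative semidefinite

Write A = [[-18, 12, 0], [12, -8, 0], [0, 0, 0]].
Symmetric row and column elimination reduces A to a congruent diagonal form with pivots -18, 0, 0.
That gives 1 negative, 2 zero pivots.
Hence Q is negative semidefinite.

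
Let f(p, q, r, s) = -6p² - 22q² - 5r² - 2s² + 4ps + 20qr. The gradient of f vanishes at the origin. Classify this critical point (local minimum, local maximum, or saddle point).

The Hessian at the origin is H = [[-12, 0, 0, 4], [0, -44, 20, 0], [0, 20, -10, 0], [4, 0, 0, -4]].
Applying the same elementary operations to the rows and columns of H produces a congruent diagonal matrix with entries -12, -44, -10/11, -8/3.
Counting signs: 4 negative.
H is negative definite, so the origin is a strict local maximum.

local maximum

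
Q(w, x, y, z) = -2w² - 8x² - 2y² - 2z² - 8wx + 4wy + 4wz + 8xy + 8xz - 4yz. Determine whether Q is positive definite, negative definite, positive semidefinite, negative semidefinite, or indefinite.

negative semidefinite

The associated matrix is A = [[-2, -4, 2, 2], [-4, -8, 4, 4], [2, 4, -2, -2], [2, 4, -2, -2]].
Symmetric row and column elimination reduces A to a congruent diagonal form with pivots -2, 0, 0, 0.
Counting signs: 1 negative, 3 zero.
Hence Q is negative semidefinite.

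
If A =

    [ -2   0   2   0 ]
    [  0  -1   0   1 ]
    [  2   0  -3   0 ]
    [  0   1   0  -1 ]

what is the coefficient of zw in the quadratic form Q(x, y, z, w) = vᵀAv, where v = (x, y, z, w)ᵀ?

0

The coefficient of zw is A[3,4] + A[4,3] = 2·0 = 0.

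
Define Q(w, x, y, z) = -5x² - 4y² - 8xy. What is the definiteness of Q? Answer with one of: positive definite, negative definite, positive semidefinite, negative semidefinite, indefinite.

The symmetric matrix is A = [[0, 0, 0, 0], [0, -5, -4, 0], [0, -4, -4, 0], [0, 0, 0, 0]].
Row-reducing A symmetrically gives the diagonal entries 0, -5, -4/5, 0.
Counting signs: 2 negative, 2 zero.
Hence Q is negative semidefinite.

negative semidefinite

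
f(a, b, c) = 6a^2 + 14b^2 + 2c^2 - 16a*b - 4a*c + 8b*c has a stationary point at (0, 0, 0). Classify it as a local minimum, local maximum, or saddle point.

local minimum

The Hessian at the origin is H = [[12, -16, -4], [-16, 28, 8], [-4, 8, 4]].
An LDLᵀ factorisation of H has diagonal entries 12, 20/3, 8/5.
So there are 3 positive pivots.
H is positive definite, so the origin is a strict local minimum.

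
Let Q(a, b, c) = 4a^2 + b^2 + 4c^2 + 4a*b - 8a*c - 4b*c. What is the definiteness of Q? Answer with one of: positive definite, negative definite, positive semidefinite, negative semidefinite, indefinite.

positive semidefinite

The associated matrix is A = [[4, 2, -4], [2, 1, -2], [-4, -2, 4]].
Applying the same elementary operations to the rows and columns of A produces a congruent diagonal matrix with entries 4, 0, 0.
So there are 1 positive, 2 zero pivots.
Hence Q is positive semidefinite.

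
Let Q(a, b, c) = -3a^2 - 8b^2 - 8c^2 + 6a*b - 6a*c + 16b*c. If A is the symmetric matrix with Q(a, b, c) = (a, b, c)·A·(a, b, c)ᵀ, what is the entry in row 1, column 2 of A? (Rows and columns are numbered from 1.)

The coefficient of a·b in Q is 6. For a symmetric A this equals A[1,2] + A[2,1] = 2·A[1,2].
So A[1,2] = 6/2 = 3.

3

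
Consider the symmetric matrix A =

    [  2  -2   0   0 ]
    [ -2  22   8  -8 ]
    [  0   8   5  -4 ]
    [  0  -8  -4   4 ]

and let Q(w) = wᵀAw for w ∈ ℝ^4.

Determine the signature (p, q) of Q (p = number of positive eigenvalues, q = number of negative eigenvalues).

Applying the same elementary operations to the rows and columns of A produces a congruent diagonal matrix with entries 2, 20, 9/5, 4/9.
So there are 4 positive pivots.

(4, 0)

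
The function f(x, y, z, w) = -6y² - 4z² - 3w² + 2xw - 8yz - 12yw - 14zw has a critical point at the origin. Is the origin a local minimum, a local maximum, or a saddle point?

saddle point

The Hessian at the origin is H = [[0, 0, 0, 2], [0, -12, -8, -12], [0, -8, -8, -14], [2, -12, -14, -6]].
H is indefinite, so the origin is a saddle point.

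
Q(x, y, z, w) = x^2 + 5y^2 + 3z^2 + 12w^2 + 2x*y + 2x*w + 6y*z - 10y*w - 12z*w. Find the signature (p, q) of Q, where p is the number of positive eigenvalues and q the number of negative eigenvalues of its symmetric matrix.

(3, 1)

The associated matrix is A = [[1, 1, 0, 1], [1, 5, 3, -5], [0, 3, 3, -6], [1, -5, -6, 12]].
Congruent diagonalization of A (simultaneous row and column reduction) yields pivots 1, 4, 3/4, -1.
So there are 3 positive, 1 negative pivots.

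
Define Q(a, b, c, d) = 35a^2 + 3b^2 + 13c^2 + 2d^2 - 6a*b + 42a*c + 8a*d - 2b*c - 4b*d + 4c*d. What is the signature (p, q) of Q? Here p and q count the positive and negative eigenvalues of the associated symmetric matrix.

The associated matrix is A = [[35, -3, 21, 4], [-3, 3, -1, -2], [21, -1, 13, 2], [4, -2, 2, 2]].
Symmetric row and column elimination reduces A to a congruent diagonal form with pivots 35, 96/35, 1/6, 1/2.
That gives 4 positive pivots.

(4, 0)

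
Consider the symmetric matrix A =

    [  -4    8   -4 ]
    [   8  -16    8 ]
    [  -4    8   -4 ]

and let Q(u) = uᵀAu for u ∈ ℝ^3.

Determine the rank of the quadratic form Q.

Row-reducing A symmetrically gives the diagonal entries -4, 0, 0.
That gives 1 negative, 2 zero pivots.
The rank is the number of nonzero pivots: 1.

1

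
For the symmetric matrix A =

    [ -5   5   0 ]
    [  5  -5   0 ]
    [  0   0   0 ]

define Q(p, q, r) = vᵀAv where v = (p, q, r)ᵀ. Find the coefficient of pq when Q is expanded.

10

The coefficient of pq is A[1,2] + A[2,1] = 2·5 = 10.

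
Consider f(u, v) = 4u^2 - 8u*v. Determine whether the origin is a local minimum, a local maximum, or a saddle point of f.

The Hessian at the origin is H = [[8, -8], [-8, 0]].
det H = 8·0 − (-8)² = -64 < 0, so H is indefinite.
Therefore the origin is a saddle point.

saddle point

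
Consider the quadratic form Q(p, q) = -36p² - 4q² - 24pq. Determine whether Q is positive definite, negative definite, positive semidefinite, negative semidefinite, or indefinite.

negative semidefinite

The symmetric matrix of Q is [[-36, -12], [-12, -4]].
For the 2×2 matrix [[-36, -12], [-12, -4]]: det = -36·-4 − (-12)² = 0, trace = -40.
det = 0 so one eigenvalue is zero; the form is semidefinite with the sign of the trace.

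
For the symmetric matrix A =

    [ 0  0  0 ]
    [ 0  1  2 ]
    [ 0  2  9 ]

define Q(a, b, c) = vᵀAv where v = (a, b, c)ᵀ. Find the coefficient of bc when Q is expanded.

4

The coefficient of bc is A[2,3] + A[3,2] = 2·2 = 4.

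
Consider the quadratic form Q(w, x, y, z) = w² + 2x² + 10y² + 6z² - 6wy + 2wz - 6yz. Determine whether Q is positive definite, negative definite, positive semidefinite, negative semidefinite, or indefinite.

positive definite

The symmetric matrix is A = [[1, 0, -3, 1], [0, 2, 0, 0], [-3, 0, 10, -3], [1, 0, -3, 6]].
Symmetric row and column elimination reduces A to a congruent diagonal form with pivots 1, 2, 1, 5.
So there are 4 positive pivots.
Hence Q is positive definite.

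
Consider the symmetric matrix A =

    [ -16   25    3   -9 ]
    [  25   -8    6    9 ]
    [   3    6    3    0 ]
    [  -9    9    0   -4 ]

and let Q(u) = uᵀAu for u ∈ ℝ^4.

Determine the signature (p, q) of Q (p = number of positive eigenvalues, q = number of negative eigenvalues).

(2, 2)

An LDLᵀ factorisation of A has diagonal entries -16, 497/16, -57/497, 5/19.
That gives 2 positive, 2 negative pivots.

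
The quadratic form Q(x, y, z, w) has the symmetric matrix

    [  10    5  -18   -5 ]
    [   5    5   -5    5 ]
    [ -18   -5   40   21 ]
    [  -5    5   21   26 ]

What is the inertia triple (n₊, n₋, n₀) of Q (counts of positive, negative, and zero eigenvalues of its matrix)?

(4, 0, 0)

Applying the same elementary operations to the rows and columns of A produces a congruent diagonal matrix with entries 10, 5/2, 6/5, 1.
Counting signs: 4 positive.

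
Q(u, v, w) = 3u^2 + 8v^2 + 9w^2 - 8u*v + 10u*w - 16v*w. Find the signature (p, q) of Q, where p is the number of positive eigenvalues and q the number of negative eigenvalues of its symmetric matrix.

The associated matrix is A = [[3, -4, 5], [-4, 8, -8], [5, -8, 9]].
Row-reducing A symmetrically gives the diagonal entries 3, 8/3, 0.
That gives 2 positive, 1 zero pivots.

(2, 0)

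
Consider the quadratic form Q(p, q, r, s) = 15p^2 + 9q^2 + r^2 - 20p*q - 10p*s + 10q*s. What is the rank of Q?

Write A = [[15, -10, 0, -5], [-10, 9, 0, 5], [0, 0, 1, 0], [-5, 5, 0, 0]].
Applying the same elementary operations to the rows and columns of A produces a congruent diagonal matrix with entries 15, 7/3, 1, -20/7.
So there are 3 positive, 1 negative pivots.
The rank is the number of nonzero pivots: 4.

4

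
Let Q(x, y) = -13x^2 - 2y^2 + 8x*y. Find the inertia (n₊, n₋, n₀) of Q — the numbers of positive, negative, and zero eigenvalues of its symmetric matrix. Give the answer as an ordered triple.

(0, 2, 0)

Write A = [[-13, 4], [4, -2]].
Symmetric row and column elimination reduces A to a congruent diagonal form with pivots -13, -10/13.
That gives 2 negative pivots.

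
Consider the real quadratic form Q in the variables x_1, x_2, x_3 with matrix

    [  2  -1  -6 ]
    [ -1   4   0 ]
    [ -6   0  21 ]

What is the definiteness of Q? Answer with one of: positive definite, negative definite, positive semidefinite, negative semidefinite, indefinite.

positive definite

Applying the same elementary operations to the rows and columns of A produces a congruent diagonal matrix with entries 2, 7/2, 3/7.
Counting signs: 3 positive.
Hence Q is positive definite.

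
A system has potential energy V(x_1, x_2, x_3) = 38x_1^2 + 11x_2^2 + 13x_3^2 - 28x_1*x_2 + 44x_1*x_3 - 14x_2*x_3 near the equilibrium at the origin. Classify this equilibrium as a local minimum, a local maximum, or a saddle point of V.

local minimum

The Hessian at the origin is H = [[76, -28, 44], [-28, 22, -14], [44, -14, 26]].
An LDLᵀ factorisation of H has diagonal entries 76, 222/19, 4/37.
That gives 3 positive pivots.
H is positive definite, so the origin is a strict local minimum.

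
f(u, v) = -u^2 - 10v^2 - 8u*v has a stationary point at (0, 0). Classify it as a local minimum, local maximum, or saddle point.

The Hessian at the origin is H = [[-2, -8], [-8, -20]].
det H = -2·-20 − (-8)² = -24 < 0, so H is indefinite.
Therefore the origin is a saddle point.

saddle point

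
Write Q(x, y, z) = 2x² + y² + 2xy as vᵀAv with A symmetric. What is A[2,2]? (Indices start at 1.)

1

The coefficient of y² in Q is 1, and that is exactly A[2,2].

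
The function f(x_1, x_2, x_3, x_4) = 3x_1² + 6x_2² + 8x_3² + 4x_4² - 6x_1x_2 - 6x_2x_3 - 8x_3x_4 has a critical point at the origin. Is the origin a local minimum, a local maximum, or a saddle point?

The Hessian at the origin is H = [[6, -6, 0, 0], [-6, 12, -6, 0], [0, -6, 16, -8], [0, 0, -8, 8]].
An LDLᵀ factorisation of H has diagonal entries 6, 6, 10, 8/5.
Counting signs: 4 positive.
H is positive definite, so the origin is a strict local minimum.

local minimum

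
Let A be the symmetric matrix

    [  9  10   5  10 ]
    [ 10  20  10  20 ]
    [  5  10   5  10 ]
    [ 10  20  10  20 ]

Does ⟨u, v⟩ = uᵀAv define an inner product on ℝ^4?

Applying the same elementary operations to the rows and columns of A produces a congruent diagonal matrix with entries 9, 80/9, 0, 0.
Counting signs: 2 positive, 2 zero.
Hence Q is positive semidefinite.
⟨·,·⟩ is an inner product exactly when A is positive definite.

no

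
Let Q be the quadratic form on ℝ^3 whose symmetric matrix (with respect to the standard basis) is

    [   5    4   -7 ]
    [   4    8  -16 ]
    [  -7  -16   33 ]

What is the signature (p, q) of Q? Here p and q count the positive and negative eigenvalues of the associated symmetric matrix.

Symmetric row and column elimination reduces A to a congruent diagonal form with pivots 5, 24/5, 2/3.
So there are 3 positive pivots.

(3, 0)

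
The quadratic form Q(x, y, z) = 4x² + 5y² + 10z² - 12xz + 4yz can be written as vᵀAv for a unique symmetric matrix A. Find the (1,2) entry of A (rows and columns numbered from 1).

The coefficient of x·y in Q is 0. For a symmetric A this equals A[1,2] + A[2,1] = 2·A[1,2].
So A[1,2] = 0/2 = 0.

0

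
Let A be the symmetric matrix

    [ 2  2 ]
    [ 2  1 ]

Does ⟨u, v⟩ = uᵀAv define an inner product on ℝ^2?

For the 2×2 matrix [[2, 2], [2, 1]]: det = 2·1 − (2)² = -2, trace = 3.
det < 0 so the eigenvalues have opposite signs; the form is indefinite.
⟨·,·⟩ is an inner product exactly when A is positive definite.

no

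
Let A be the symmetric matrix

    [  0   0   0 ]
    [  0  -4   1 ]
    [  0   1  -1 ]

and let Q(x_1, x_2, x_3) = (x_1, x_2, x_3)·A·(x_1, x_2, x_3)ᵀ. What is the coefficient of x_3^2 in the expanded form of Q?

The coefficient of x_3^2 is the diagonal entry A[3,3] = -1.

-1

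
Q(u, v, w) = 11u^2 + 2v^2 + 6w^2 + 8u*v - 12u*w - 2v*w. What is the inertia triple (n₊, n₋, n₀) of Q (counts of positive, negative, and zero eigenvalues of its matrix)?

(3, 0, 0)

The associated matrix is A = [[11, 4, -6], [4, 2, -1], [-6, -1, 6]].
Congruent diagonalization of A (simultaneous row and column reduction) yields pivots 11, 6/11, 1/6.
That gives 3 positive pivots.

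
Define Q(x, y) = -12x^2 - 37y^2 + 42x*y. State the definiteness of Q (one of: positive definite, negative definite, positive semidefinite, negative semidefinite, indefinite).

The symmetric matrix is A = [[-12, 21], [21, -37]].
Congruent diagonalization of A (simultaneous row and column reduction) yields pivots -12, -1/4.
That gives 2 negative pivots.
Hence Q is negative definite.

negative definite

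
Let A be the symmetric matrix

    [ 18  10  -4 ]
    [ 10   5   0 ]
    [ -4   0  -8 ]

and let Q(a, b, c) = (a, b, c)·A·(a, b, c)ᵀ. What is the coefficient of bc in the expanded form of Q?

0

The coefficient of bc is A[2,3] + A[3,2] = 2·0 = 0.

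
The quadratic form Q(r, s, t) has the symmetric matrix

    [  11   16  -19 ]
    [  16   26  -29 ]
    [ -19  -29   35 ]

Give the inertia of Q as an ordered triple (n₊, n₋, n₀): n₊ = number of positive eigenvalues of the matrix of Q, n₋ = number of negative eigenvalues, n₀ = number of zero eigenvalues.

(3, 0, 0)

Symmetric row and column elimination reduces A to a congruent diagonal form with pivots 11, 30/11, 3/2.
So there are 3 positive pivots.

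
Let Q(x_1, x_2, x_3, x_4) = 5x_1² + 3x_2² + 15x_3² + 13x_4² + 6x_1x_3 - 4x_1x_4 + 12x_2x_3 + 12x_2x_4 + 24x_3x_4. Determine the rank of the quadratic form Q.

The symmetric matrix is A = [[5, 0, 3, -2], [0, 3, 6, 6], [3, 6, 15, 12], [-2, 6, 12, 13]].
Symmetric row and column elimination reduces A to a congruent diagonal form with pivots 5, 3, 6/5, -1.
So there are 3 positive, 1 negative pivots.
The rank is the number of nonzero pivots: 4.

4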